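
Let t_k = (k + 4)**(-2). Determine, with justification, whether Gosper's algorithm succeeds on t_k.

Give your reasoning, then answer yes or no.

The ratio is (k + 4)**2/(k + 5)**2.
A = k**2 + 8*k + 16, B = k**2 + 10*k + 25, C = 1.
Solve (k**2 + 8*k + 16)·f(k+1) − (k**2 + 8*k + 16)·f(k) = 1.
From deg A=2, deg B=2, deg C=0: d=0.
Put f(k) = c0: A·f(k+1) − B(k−1)·f(k) − C = -1; need -1 = 0 — inconsistent ⇒ no f, not summable.

No — key equation has no polynomial f.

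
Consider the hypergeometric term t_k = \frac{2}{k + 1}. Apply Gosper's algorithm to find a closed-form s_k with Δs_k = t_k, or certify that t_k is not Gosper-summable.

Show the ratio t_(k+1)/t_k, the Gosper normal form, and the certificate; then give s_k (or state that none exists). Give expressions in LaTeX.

none (Gosper's algorithm certifies no s_k)

r(k) = (k + 1)/(k + 2) after simplifying.
Gosper form: A/B · C(k+1)/C(k) with A=k + 1, B=k + 2, C=1.
Set up (k + 1)·f(k+1) − (k + 1)·f(k) − (1) = 0.
deg f ≤ 0 (via 1,1,0).
Generic f = c0 gives residual -1; -1 = 0 cannot hold, so t_k is not Gosper-summable.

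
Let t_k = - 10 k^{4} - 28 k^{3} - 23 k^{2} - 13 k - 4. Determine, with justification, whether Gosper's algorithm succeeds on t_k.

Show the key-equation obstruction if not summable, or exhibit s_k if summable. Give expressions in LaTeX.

Yes. s_k = k \left(- 2 k^{4} - 2 k^{3} + 3 k^{2} - 2 k - 1\right).

The ratio is (10*k**4 + 68*k**3 + 167*k**2 + 183*k + 78)/(10*k**4 + 28*k**3 + 23*k**2 + 13*k + 4).
Factor: A=1; B=1; C=k**4 + 14*k**3/5 + 23*k**2/10 + 13*k/10 + 2/5.
f must satisfy (1)·f(k+1) − (1)·f(k) = k**4 + 14*k**3/5 + 23*k**2/10 + 13*k/10 + 2/5.
From deg A=0, deg B=0, deg C=4: d=5.
A polynomial solution: f(k) = k*(2*k**4 + 2*k**3 - 3*k**2 + 2*k + 1)/10.
R(k) = B(k−1)·f(k)/C(k) = k*(2*k**4 + 2*k**3 - 3*k**2 + 2*k + 1)/(10*k**4 + 28*k**3 + 23*k**2 + 13*k + 4); s_k = R·t_k = k*(-2*k**4 - 2*k**3 + 3*k**2 - 2*k - 1).
Δs = -10*k**4 - 28*k**3 - 23*k**2 - 13*k - 4, as required.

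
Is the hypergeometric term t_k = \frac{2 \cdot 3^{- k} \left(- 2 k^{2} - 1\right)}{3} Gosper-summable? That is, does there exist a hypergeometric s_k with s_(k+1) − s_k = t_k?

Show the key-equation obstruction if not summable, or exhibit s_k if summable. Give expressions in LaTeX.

The ratio is (2*(k + 1)**2 + 1)/(3*(2*k**2 + 1)).
Factor: A=1/3; B=1; C=k**2 + 1/2.
f must satisfy (1/3)·f(k+1) − (1)·f(k) = k**2 + 1/2.
d = 2 from the (0,0,2) case.
Coefficient equations give f(k) = -3*(2*k**2 + 2*k + 3)/4.
So s_k = (B(k−1)f/C)·t_k = (-3*(2*k**2 + 2*k + 3)/(2*(2*k**2 + 1)))·t_k = (2*k**2 + 2*k + 3)/3**k.
s_(k+1) − s_k = 2*(-2*k**2 - 1)/(3*3**k) = t_k.

Yes. s_k = 3^{- k} \left(2 k^{2} + 2 k + 3\right).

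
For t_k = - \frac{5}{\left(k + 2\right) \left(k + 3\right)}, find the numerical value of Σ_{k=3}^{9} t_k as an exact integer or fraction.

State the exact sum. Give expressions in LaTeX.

Σ = -7/12

r(k) = (k + 2)/(k + 4) after simplifying.
Factor: A=k + 2; B=k + 4; C=1.
Need (k + 2)·f(k+1) − (k + 3)·f(k) = 1.
From deg A=1, deg B=1, deg C=0: d=1.
Solve for f: f(k) = k/2 (degree 1 ≤ 1).
Certificate R = B(k−1)f/C = k*(k + 3)/2 gives s_k = -5*k/(2*k + 4).
Δs = -5/(k**2 + 5*k + 6), as required.
Evaluate s at k=10 and k=3: -25/12 and -3/2; difference -7/12.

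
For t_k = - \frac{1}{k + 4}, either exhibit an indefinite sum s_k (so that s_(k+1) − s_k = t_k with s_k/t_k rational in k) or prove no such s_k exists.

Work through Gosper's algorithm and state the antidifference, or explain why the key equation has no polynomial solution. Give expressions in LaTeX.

not Gosper-summable; s_k does not exist

The ratio is (k + 4)/(k + 5).
Factor: A=k + 4; B=k + 5; C=1.
Set up (k + 4)·f(k+1) − (k + 4)·f(k) − (1) = 0.
From deg A=1, deg B=1, deg C=0: d=0.
Write f(k) = c0. Then LHS − RHS = -1, requiring -1 = 0: contradictory. No certificate.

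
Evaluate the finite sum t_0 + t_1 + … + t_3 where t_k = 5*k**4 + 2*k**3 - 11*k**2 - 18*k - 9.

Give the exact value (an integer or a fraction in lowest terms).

Σ = 264

Compute t_(k+1)/t_k: get (5*k**4 + 22*k**3 + 25*k**2 - 14*k - 31)/(5*k**4 + 2*k**3 - 11*k**2 - 18*k - 9).
A = 1, B = 1, C = k**4 + 2*k**3/5 - 11*k**2/5 - 18*k/5 - 9/5.
Solve (1)·f(k+1) − (1)·f(k) = k**4 + 2*k**3/5 - 11*k**2/5 - 18*k/5 - 9/5.
deg f ≤ 5 (via 0,0,4).
Coefficient equations give f(k) = k*(k**4 - 2*k**3 - 3*k**2 - 3*k - 2)/5.
Get s_k = R·t_k = k*(k**4 - 2*k**3 - 3*k**2 - 3*k - 2) with R(k) = B(k−1)f(k)/C(k) = k*(k**4 - 2*k**3 - 3*k**2 - 3*k - 2)/(5*k**4 + 2*k**3 - 11*k**2 - 18*k - 9).
Δs = 5*k**4 + 2*k**3 - 11*k**2 - 18*k - 9, as required.
Σ_(k=0)^(3) t_k = s_(4) − s_(0) = 264 − (0) = 264.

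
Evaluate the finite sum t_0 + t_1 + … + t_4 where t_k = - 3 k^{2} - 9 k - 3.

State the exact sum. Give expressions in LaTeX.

t_(k+1)/t_k = (k**2 + 5*k + 5)/(k**2 + 3*k + 1).
Gosper form: A/B · C(k+1)/C(k) with A=1, B=1, C=k**2 + 3*k + 1.
Key eq: (1)·f(k+1) = (1)·f(k) + (k**2 + 3*k + 1).
deg f ≤ 3 (via 0,0,2).
Solve for f: f(k) = k*(k**2 + 3*k - 1)/3 (degree 3 ≤ 3).
So s_k = (B(k−1)f/C)·t_k = (k*(k**2 + 3*k - 1)/(3*(k**2 + 3*k + 1)))·t_k = k*(-k**2 - 3*k + 1).
Verify: -3*k**2 - 9*k - 3 matches t_k.
Sum = s_(5) − s_(0); s_(5) = -195, s_(0) = 0 ⇒ -195.

Σ = -195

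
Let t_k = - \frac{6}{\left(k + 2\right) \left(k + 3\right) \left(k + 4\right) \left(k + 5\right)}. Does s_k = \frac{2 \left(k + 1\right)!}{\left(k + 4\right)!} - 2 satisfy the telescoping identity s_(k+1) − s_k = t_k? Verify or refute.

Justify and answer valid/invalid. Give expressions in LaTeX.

valid (s_(k+1) − s_k reduces to t_k)

s_(k+1) = 2*factorial(k + 2)/factorial(k + 5) - 2
s_(k+1) − s_k = -6/((k + 2)*(k + 3)*(k + 4)*(k + 5))
(s_(k+1) − s_k) − t_k = 0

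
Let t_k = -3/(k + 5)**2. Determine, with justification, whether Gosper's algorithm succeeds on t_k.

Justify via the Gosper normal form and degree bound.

No — key equation has no polynomial f.

The ratio is (k + 5)**2/(k + 6)**2.
A = k**2 + 10*k + 25, B = k**2 + 12*k + 36, C = 1.
Need (k**2 + 10*k + 25)·f(k+1) − (k**2 + 10*k + 25)·f(k) = 1.
Bound: deg f ≤ 0.
Generic f = c0 gives residual -1; -1 = 0 cannot hold, so t_k is not Gosper-summable.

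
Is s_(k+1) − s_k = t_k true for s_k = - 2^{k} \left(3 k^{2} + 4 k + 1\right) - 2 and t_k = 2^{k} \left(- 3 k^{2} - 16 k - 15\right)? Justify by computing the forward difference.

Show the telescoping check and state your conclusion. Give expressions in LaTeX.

valid (s_(k+1) − s_k reduces to t_k)

s_(k+1) = 2*2**k*(-4*k - 3*(k + 1)**2 - 5) - 2
s_(k+1) − s_k = 2**k*(-3*k**2 - 16*k - 15)
(s_(k+1) − s_k) − t_k = 0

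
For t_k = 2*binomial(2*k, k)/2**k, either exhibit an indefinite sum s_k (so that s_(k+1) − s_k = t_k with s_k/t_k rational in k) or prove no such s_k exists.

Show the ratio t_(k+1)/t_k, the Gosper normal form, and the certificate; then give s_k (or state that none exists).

Step 1: r(k) = (2*k + 1)/(k + 1).
A = 2*k + 1, B = k + 1, C = 1.
Solve (2*k + 1)·f(k+1) − (k)·f(k) = 1.
deg f ≤ -1 (via 1,1,0).
Negative degree bound (-1): no f exists, t_k not Gosper-summable.

not Gosper-summable; s_k does not exist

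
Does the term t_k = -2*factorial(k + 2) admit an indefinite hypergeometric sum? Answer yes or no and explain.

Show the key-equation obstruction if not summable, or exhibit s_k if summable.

No — negative degree bound, so no certificate f.

Ratio r(k) = k + 3.
Normal form (A,B,C) = (k + 3, 1, 1).
Set up (k + 3)·f(k+1) − (1)·f(k) − (1) = 0.
From deg A=1, deg B=0, deg C=0: d=-1.
Bound -1 < 0, so the key equation has no polynomial solution.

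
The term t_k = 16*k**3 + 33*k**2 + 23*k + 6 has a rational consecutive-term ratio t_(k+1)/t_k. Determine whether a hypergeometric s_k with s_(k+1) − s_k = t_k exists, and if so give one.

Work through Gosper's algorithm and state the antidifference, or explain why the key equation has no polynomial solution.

r(k) = (16*k**3 + 81*k**2 + 137*k + 78)/(16*k**3 + 33*k**2 + 23*k + 6) after simplifying.
Normal form (A,B,C) = (1, 1, k**3 + 33*k**2/16 + 23*k/16 + 3/8).
Set up (1)·f(k+1) − (1)·f(k) − (k**3 + 33*k**2/16 + 23*k/16 + 3/8) = 0.
Bound: deg f ≤ 4.
Solve for f: f(k) = k**2*(k + 1)*(4*k - 1)/16 (degree 4 ≤ 4).
Certificate R = B(k−1)f/C = k**2*(4*k - 1)/(16*k**2 + 17*k + 6) gives s_k = k**2*(4*k**2 + 3*k - 1).
Check: Δs_k = 16*k**3 + 33*k**2 + 23*k + 6. ✓

s_k = k**2*(4*k**2 + 3*k - 1)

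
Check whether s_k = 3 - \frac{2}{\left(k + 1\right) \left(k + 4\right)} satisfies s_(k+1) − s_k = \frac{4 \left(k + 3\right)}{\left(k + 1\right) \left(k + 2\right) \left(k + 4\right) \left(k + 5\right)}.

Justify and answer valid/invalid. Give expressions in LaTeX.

Valid: the claim telescopes to t_k.

s_(k+1) = 3 - 2/((k + 2)*(k + 5))
s_(k+1) − s_k = 4*(k + 3)/(k**4 + 12*k**3 + 49*k**2 + 78*k + 40)
(s_(k+1) − s_k) − t_k = 0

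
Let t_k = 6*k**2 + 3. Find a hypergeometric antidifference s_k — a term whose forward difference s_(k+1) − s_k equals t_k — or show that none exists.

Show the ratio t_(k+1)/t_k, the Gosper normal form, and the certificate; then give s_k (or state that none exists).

The ratio is (2*(k + 1)**2 + 1)/(2*k**2 + 1).
A = 1, B = 1, C = k**2 + 1/2.
f must satisfy (1)·f(k+1) − (1)·f(k) = k**2 + 1/2.
From deg A=0, deg B=0, deg C=2: d=3.
Solving with deg f ≤ 3: f(k) = k*(2*k**2 - 3*k + 4)/6.
Certificate R = B(k−1)f/C = k*(2*k**2 - 3*k + 4)/(3*(2*k**2 + 1)) gives s_k = k*(2*k**2 - 3*k + 4).
s_(k+1) − s_k = 6*k**2 + 3 = t_k.

s_k = k*(2*k**2 - 3*k + 4)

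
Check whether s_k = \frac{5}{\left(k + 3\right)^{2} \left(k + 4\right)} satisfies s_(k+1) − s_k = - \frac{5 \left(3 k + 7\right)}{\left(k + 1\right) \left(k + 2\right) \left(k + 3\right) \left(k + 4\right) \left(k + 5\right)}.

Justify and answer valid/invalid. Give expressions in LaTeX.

s_(k+1) = 5/((k + 4)**2*(k + 5))
s_(k+1) − s_k = 5*((k + 3)**2 - (k + 4)*(k + 5))/((k + 3)**2*(k + 4)**2*(k + 5))
(s_(k+1) − s_k) − t_k = 10*(4*k**2 + 23*k + 31)/(k**7 + 22*k**6 + 202*k**5 + 1000*k**4 + 2869*k**3 + 4738*k**2 + 4128*k + 1440)

Invalid: residual \frac{10 \left(4 k^{2} + 23 k + 31\right)}{k^{7} + 22 k^{6} + 202 k^{5} + 1000 k^{4} + 2869 k^{3} + 4738 k^{2} + 4128 k + 1440} ≠ 0.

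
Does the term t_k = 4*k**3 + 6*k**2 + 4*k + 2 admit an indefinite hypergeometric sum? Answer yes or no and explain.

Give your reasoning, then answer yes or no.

t_(k+1)/t_k = (2*k**3 + 9*k**2 + 14*k + 8)/(2*k**3 + 3*k**2 + 2*k + 1).
Normal form (A,B,C) = (1, 1, k**3 + 3*k**2/2 + k + 1/2).
Solve (1)·f(k+1) − (1)·f(k) = k**3 + 3*k**2/2 + k + 1/2.
From deg A=0, deg B=0, deg C=3: d=4.
Solving with deg f ≤ 4: f(k) = k*(k + 1)*(k**2 - k + 1)/4.
Then R = B(k−1)f/C = k*(k**2 - k + 1)/(2*(2*k**2 + k + 1)), so s_k = R(k)·t_k = k**4 + k.
Δs = -k**4 + (k + 1)**4 + 1, as required.

Yes. s_k = k**4 + k.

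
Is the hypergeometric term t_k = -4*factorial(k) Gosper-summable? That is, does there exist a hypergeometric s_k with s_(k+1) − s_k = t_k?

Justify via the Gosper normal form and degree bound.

Ratio r(k) = k + 1.
Gosper form: A/B · C(k+1)/C(k) with A=k + 1, B=1, C=1.
Need (k + 1)·f(k+1) − (1)·f(k) = 1.
From deg A=1, deg B=0, deg C=0: d=-1.
deg f ≤ -1 is impossible — no certificate.

No — negative degree bound, so no certificate f.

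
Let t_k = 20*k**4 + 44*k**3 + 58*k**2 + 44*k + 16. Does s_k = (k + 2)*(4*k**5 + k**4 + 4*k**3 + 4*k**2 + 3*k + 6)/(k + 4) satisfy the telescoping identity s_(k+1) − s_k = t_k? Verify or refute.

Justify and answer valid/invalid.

s_(k+1) = (4*k**6 + 33*k**5 + 111*k**4 + 206*k**3 + 233*k**2 + 163*k + 66)/(k + 5)
s_(k+1) − s_k = 2*(10*k**6 + 96*k**5 + 304*k**4 + 493*k**3 + 514*k**2 + 323*k + 102)/(k**2 + 9*k + 20)
(s_(k+1) − s_k) − t_k = 2*(-16*k**5 - 123*k**4 - 230*k**3 - 272*k**2 - 189*k - 58)/(k**2 + 9*k + 20)

Invalid: residual 2*(-16*k**5 - 123*k**4 - 230*k**3 - 272*k**2 - 189*k - 58)/(k**2 + 9*k + 20) ≠ 0.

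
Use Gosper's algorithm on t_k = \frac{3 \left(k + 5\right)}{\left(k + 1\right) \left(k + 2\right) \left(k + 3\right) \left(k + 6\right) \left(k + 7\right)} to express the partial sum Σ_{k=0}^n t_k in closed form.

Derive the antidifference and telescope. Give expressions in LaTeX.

S(n) = \frac{n^{3} + 12 n^{2} + 41 n + 30}{12 \left(n^{3} + 12 n^{2} + 41 n + 42\right)}

Ratio r(k) = (k + 1)*(k + 6)**2/((k + 4)*(k + 5)*(k + 8)).
A = k + 1, B = k + 8, C = k**3 + 14*k**2 + 65*k + 100.
Set up (k + 1)·f(k+1) − (k + 7)·f(k) − (k**3 + 14*k**2 + 65*k + 100) = 0.
deg f ≤ 6 (via 1,1,3).
Coefficient equations give f(k) = k*(k + 3)*(k + 4)**2*(k + 5)**2/36.
R(k) = B(k−1)·f(k)/C(k) = k*(k + 3)*(k + 4)*(k + 7)/36; s_k = R·t_k = k*(k**2 + 9*k + 20)/(12*(k**3 + 9*k**2 + 20*k + 12)).
Verify: 3*(k + 5)/(k**5 + 19*k**4 + 131*k**3 + 401*k**2 + 540*k + 252) matches t_k.
Telescope: S(n) = s_(n+1) − s_(0) = (n**3 + 12*n**2 + 41*n + 30)/(12*(n**3 + 12*n**2 + 41*n + 42)) − (0) = (n**3 + 12*n**2 + 41*n + 30)/(12*(n**3 + 12*n**2 + 41*n + 42)).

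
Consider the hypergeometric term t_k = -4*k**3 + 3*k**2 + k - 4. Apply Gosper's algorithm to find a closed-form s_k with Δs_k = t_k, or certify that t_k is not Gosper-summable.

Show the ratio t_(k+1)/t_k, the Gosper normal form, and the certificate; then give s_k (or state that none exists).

s_k = k*(-k**3 + 3*k**2 - 2*k - 4)

t_(k+1)/t_k = (4*k**3 + 9*k**2 + 5*k + 4)/(4*k**3 - 3*k**2 - k + 4).
Take A(k)=1, B(k)=1, C(k)=k**3 - 3*k**2/4 - k/4 + 1.
Set up (1)·f(k+1) − (1)·f(k) − (k**3 - 3*k**2/4 - k/4 + 1) = 0.
From deg A=0, deg B=0, deg C=3: d=4.
A polynomial solution: f(k) = k*(k**3 - 3*k**2 + 2*k + 4)/4.
Get s_k = R·t_k = k*(-k**3 + 3*k**2 - 2*k - 4) with R(k) = B(k−1)f(k)/C(k) = k*(k**3 - 3*k**2 + 2*k + 4)/(4*k**3 - 3*k**2 - k + 4).
Verify: -4*k**3 + 3*k**2 + k - 4 matches t_k.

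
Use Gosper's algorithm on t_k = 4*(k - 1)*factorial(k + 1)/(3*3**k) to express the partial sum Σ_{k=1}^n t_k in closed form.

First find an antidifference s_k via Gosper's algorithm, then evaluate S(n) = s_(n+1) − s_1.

Ratio r(k) = k*(k + 2)/(3*(k - 1)).
Gosper form: A/B · C(k+1)/C(k) with A=k/3 + 2/3, B=1, C=k - 1.
Key eq: (k/3 + 2/3)·f(k+1) = (1)·f(k) + (k - 1).
Bound: deg f ≤ 0.
A polynomial solution: f(k) = 3.
R(k) = B(k−1)·f(k)/C(k) = 3/(k - 1); s_k = R·t_k = 4*factorial(k + 1)/3**k.
s_(k+1) − s_k = 4*(k - 1)*factorial(k + 1)/(3*3**k) = t_k.
Σ_(k=1)^n t_k = s_(n+1) − s_(1) = (4*3**(-n - 1)*factorial(n + 2)) − (8/3), i.e. -8/3 + 4*factorial(n + 2)/(3*3**n).

S(n) = -8/3 + 4*factorial(n + 2)/(3*3**n)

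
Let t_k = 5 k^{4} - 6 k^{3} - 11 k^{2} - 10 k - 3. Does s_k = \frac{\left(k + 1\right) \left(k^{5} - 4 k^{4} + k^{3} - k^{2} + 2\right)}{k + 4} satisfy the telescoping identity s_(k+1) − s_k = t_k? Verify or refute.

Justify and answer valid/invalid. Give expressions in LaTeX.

s_(k+1) = (k + 2)*((k + 1)**5 - 4*(k + 1)**4 + (k + 1)**3 - (k + 1)**2 + 2)/(k + 5)
s_(k+1) − s_k = (5*k**6 + 27*k**5 - 19*k**4 - 121*k**3 - 154*k**2 - 98*k - 18)/(k**2 + 9*k + 20)
(s_(k+1) − s_k) − t_k = 3*(-4*k**5 - 18*k**4 + 36*k**3 + 53*k**2 + 43*k + 14)/(k**2 + 9*k + 20)

Invalid: residual \frac{3 \left(- 4 k^{5} - 18 k^{4} + 36 k^{3} + 53 k^{2} + 43 k + 14\right)}{k^{2} + 9 k + 20} ≠ 0.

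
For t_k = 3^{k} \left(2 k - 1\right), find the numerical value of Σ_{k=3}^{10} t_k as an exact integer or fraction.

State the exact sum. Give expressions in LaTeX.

r(k) = 3*(2*k + 1)/(2*k - 1) after simplifying.
Take A(k)=3, B(k)=1, C(k)=k - 1/2.
Key eq: (3)·f(k+1) = (1)·f(k) + (k - 1/2).
Degrees (0,0,1) ⇒ d ≤ 1.
Solving with deg f ≤ 1: f(k) = (k - 2)/2.
Get s_k = R·t_k = 3**k*(k - 2) with R(k) = B(k−1)f(k)/C(k) = (k - 2)/(2*k - 1).
Δs = 3**k*(2*k - 1), as required.
Σ_(k=3)^(10) t_k = s_(11) − s_(3) = 1594323 − (27) = 1594296.

Σ = 1594296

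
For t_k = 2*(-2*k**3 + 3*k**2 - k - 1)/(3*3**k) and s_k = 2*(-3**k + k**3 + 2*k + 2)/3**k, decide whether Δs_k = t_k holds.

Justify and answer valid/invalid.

valid (s_(k+1) − s_k reduces to t_k)

s_(k+1) = 2*(-3*3**k + 2*k + (k + 1)**3 + 4)/(3*3**k)
s_(k+1) − s_k = 2*(-2*k**3 + 3*k**2 - k - 1)/(3*3**k)
(s_(k+1) − s_k) − t_k = 0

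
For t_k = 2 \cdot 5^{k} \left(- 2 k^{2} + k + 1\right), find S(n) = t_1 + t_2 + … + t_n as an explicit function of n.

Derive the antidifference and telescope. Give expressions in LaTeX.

S(n) = 5^{n + 1} n \left(1 - n\right)

Ratio r(k) = 5*k*(2*k + 3)/(2*k**2 - k - 1).
A = 5, B = 1, C = k**2 - k/2 - 1/2.
Solve (5)·f(k+1) − (1)·f(k) = k**2 - k/2 - 1/2.
Bound: deg f ≤ 2.
Solve for f: f(k) = (k - 2)*(k - 1)/4 (degree 2 ≤ 2).
Certificate R = B(k−1)f/C = (k - 2)/(2*(2*k + 1)) gives s_k = 5**k*(-k**2 + 3*k - 2).
Δs = 2*5**k*(-2*k**2 + k + 1), as required.
Evaluate: s_(n+1) = 5**(n + 1)*n*(1 - n); subtract s_(1) = 0 ⇒ S(n) = 5**(n + 1)*n*(1 - n).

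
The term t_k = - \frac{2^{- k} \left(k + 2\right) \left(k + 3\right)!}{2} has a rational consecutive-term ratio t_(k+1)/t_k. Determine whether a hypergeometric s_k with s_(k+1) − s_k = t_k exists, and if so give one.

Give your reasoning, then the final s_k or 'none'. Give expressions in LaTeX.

s_k = - 2^{- k} \left(k + 3\right)!

t_(k+1)/t_k = (k + 3)*(k + 4)/(2*(k + 2)).
Gosper form: A/B · C(k+1)/C(k) with A=k/2 + 2, B=1, C=k + 2.
Set up (k/2 + 2)·f(k+1) − (1)·f(k) − (k + 2) = 0.
Degrees (1,0,1) ⇒ d ≤ 0.
Solve for f: f(k) = 2 (degree 0 ≤ 0).
So s_k = (B(k−1)f/C)·t_k = (2/(k + 2))·t_k = -factorial(k + 3)/2**k.
Verify: -(k + 2)*factorial(k + 3)/(2*2**k) matches t_k.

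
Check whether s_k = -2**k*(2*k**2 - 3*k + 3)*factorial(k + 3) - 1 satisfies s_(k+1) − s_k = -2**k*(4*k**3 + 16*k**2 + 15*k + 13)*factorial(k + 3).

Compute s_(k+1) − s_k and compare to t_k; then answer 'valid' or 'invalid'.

Valid: the claim telescopes to t_k.

s_(k+1) = 2**(k + 1)*(3*k - 2*(k + 1)**2)*factorial(k + 4) - 1
s_(k+1) − s_k = -2**k*(4*k**3 + 16*k**2 + 15*k + 13)*factorial(k + 3)
(s_(k+1) − s_k) − t_k = 0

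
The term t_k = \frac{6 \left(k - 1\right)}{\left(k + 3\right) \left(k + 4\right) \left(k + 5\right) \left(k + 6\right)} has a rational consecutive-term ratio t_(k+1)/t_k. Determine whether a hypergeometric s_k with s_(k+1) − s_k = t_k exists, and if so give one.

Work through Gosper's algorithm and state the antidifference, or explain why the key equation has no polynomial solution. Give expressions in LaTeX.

s_k = \frac{k \left(k^{2} + 12 k - 133\right)}{60 \left(k + 3\right) \left(k + 4\right) \left(k + 5\right)}

Compute t_(k+1)/t_k: get k*(k + 3)/((k - 1)*(k + 7)).
Take A(k)=k + 3, B(k)=k + 7, C(k)=k - 1.
Solve (k + 3)·f(k+1) − (k + 6)·f(k) = k - 1.
Bound: deg f ≤ 3.
Solving with deg f ≤ 3: f(k) = k*(k - 7)*(k + 19)/360.
Certificate R = B(k−1)f/C = k*(k - 7)*(k + 6)*(k + 19)/(360*(k - 1)) gives s_k = k*(k**2 + 12*k - 133)/(60*(k + 3)*(k + 4)*(k + 5)).
s_(k+1) − s_k = 6*(k - 1)/(k**4 + 18*k**3 + 119*k**2 + 342*k + 360) = t_k.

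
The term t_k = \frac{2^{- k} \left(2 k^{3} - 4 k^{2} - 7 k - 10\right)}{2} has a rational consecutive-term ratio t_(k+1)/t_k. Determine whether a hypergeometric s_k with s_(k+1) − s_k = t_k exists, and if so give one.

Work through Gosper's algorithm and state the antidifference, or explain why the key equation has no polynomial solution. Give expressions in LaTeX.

Step 1: r(k) = (2*k**3 + 2*k**2 - 9*k - 19)/(2*(2*k**3 - 4*k**2 - 7*k - 10)).
Take A(k)=1/2, B(k)=1, C(k)=k**3 - 2*k**2 - 7*k/2 - 5.
Key eq: (1/2)·f(k+1) = (1)·f(k) + (k**3 - 2*k**2 - 7*k/2 - 5).
From deg A=0, deg B=0, deg C=3: d=3.
Match coefficients ⇒ f(k) = -2*k**3 - 2*k**2 - 3*k + 3.
So s_k = (B(k−1)f/C)·t_k = (-2*(2*k**3 + 2*k**2 + 3*k - 3)/(2*k**3 - 4*k**2 - 7*k - 10))·t_k = (-2*k**3 - 2*k**2 - 3*k + 3)/2**k.
s_(k+1) − s_k = (2*k**3 - 4*k**2 - 7*k - 10)/(2*2**k) = t_k.

s_k = 2^{- k} \left(- 2 k^{3} - 2 k^{2} - 3 k + 3\right)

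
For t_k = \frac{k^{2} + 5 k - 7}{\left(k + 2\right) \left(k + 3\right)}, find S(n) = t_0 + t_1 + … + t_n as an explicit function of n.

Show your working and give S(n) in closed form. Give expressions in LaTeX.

S(n) = \frac{2 n^{2} - 5 n - 7}{2 \left(n + 3\right)}

t_(k+1)/t_k = (k + 2)*(5*k + (k + 1)**2 - 2)/((k + 4)*(k**2 + 5*k - 7)).
Gosper form: A/B · C(k+1)/C(k) with A=k + 2, B=k + 4, C=k**2 + 5*k - 7.
Key eq: (k + 2)·f(k+1) = (k + 3)·f(k) + (k**2 + 5*k - 7).
Bound: deg f ≤ 2.
A polynomial solution: f(k) = k*(2*k - 9)/2.
Certificate R = B(k−1)f/C = k*(k + 3)*(2*k - 9)/(2*(k**2 + 5*k - 7)) gives s_k = k*(2*k - 9)/(2*(k + 2)).
s_(k+1) − s_k = (k**2 + 5*k - 7)/(k**2 + 5*k + 6) = t_k.
Evaluate: s_(n+1) = (2*n**2 - 5*n - 7)/(2*(n + 3)); subtract s_(0) = 0 ⇒ S(n) = (2*n**2 - 5*n - 7)/(2*(n + 3)).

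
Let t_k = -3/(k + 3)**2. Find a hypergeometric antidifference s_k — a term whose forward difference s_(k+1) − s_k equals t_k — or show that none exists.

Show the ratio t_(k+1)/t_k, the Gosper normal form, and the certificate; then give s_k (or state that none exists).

no hypergeometric antidifference exists

Compute t_(k+1)/t_k: get (k + 3)**2/(k + 4)**2.
Factor: A=k**2 + 6*k + 9; B=k**2 + 8*k + 16; C=1.
Solve (k**2 + 6*k + 9)·f(k+1) − (k**2 + 6*k + 9)·f(k) = 1.
d = 0 from the (2,2,0) case.
Generic f = c0 gives residual -1; -1 = 0 cannot hold, so t_k is not Gosper-summable.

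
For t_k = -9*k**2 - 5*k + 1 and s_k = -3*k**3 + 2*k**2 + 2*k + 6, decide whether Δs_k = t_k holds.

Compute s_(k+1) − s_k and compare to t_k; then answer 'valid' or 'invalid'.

s_(k+1) = -3*k**3 - 7*k**2 - 3*k + 7
s_(k+1) − s_k = -9*k**2 - 5*k + 1
(s_(k+1) − s_k) − t_k = 0

valid (s_(k+1) − s_k reduces to t_k)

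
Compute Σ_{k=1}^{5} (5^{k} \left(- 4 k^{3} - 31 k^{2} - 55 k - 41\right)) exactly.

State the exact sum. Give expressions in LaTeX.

Σ = -5687455

Ratio r(k) = 5*(4*k**3 + 43*k**2 + 129*k + 131)/(4*k**3 + 31*k**2 + 55*k + 41).
Factor: A=5; B=1; C=k**3 + 31*k**2/4 + 55*k/4 + 41/4.
Solve (5)·f(k+1) − (1)·f(k) = k**3 + 31*k**2/4 + 55*k/4 + 41/4.
Degrees (0,0,3) ⇒ d ≤ 3.
Match coefficients ⇒ f(k) = (k**3 + 4*k**2 + 4)/4.
Get s_k = R·t_k = 5**k*(-k**3 - 4*k**2 - 4) with R(k) = B(k−1)f(k)/C(k) = (k**3 + 4*k**2 + 4)/(4*k**3 + 31*k**2 + 55*k + 41).
Check: Δs_k = 5**k*(-4*k**3 - 31*k**2 - 55*k - 41). ✓
Sum = s_(6) − s_(1); s_(6) = -5687500, s_(1) = -45 ⇒ -5687455.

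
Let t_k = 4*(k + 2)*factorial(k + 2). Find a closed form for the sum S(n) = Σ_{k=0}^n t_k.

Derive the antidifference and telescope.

S(n) = 4*factorial(n + 3) - 8

Ratio r(k) = (k + 3)**2/(k + 2).
So A=k + 3 and B=1, with C=k + 2.
f must satisfy (k + 3)·f(k+1) − (1)·f(k) = k + 2.
From deg A=1, deg B=0, deg C=1: d=0.
Solving with deg f ≤ 0: f(k) = 1.
Certificate R = B(k−1)f/C = 1/(k + 2) gives s_k = 4*factorial(k + 2).
Check: Δs_k = 4*(k + 2)*factorial(k + 2). ✓
Evaluate: s_(n+1) = 4*factorial(n + 3); subtract s_(0) = 8 ⇒ S(n) = 4*factorial(n + 3) - 8.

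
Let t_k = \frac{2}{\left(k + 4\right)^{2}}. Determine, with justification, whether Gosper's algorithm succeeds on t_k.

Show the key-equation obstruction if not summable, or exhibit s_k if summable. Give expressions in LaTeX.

Compute t_(k+1)/t_k: get (k + 4)**2/(k + 5)**2.
So A=k**2 + 8*k + 16 and B=k**2 + 10*k + 25, with C=1.
Need (k**2 + 8*k + 16)·f(k+1) − (k**2 + 8*k + 16)·f(k) = 1.
d = 0 from the (2,2,0) case.
Generic f = c0 gives residual -1; -1 = 0 cannot hold, so t_k is not Gosper-summable.

No. Not Gosper-summable.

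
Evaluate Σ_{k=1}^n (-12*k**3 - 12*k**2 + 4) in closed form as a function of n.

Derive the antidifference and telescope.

S(n) = n*(-3*n**3 - 10*n**2 - 9*n + 2)

The ratio is (3*(k + 1)**3 + 3*(k + 1)**2 - 1)/(3*k**3 + 3*k**2 - 1).
Normal form (A,B,C) = (1, 1, k**3 + k**2 - 1/3).
Solve (1)·f(k+1) − (1)·f(k) = k**3 + k**2 - 1/3.
From deg A=0, deg B=0, deg C=3: d=4.
Coefficient equations give f(k) = k*(3*k**3 - 2*k**2 - 3*k - 2)/12.
So s_k = (B(k−1)f/C)·t_k = (k*(3*k**3 - 2*k**2 - 3*k - 2)/(4*(3*k**3 + 3*k**2 - 1)))·t_k = k*(-3*k**3 + 2*k**2 + 3*k + 2).
Check: Δs_k = -12*k**3 - 12*k**2 + 4. ✓
Telescope: S(n) = s_(n+1) − s_(1) = -3*n**4 - 10*n**3 - 9*n**2 + 2*n + 4 − (4) = n*(-3*n**3 - 10*n**2 - 9*n + 2).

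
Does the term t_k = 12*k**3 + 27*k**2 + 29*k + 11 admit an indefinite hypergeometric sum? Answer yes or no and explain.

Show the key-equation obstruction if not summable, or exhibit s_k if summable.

Yes. s_k = k*(3*k**3 + 3*k**2 + 4*k + 1).

Step 1: r(k) = (12*k**3 + 63*k**2 + 119*k + 79)/(12*k**3 + 27*k**2 + 29*k + 11).
So A=1 and B=1, with C=k**3 + 9*k**2/4 + 29*k/12 + 11/12.
Key eq: (1)·f(k+1) = (1)·f(k) + (k**3 + 9*k**2/4 + 29*k/12 + 11/12).
deg f ≤ 4 (via 0,0,3).
Match coefficients ⇒ f(k) = k*(3*k**3 + 3*k**2 + 4*k + 1)/12.
So s_k = (B(k−1)f/C)·t_k = (k*(3*k**3 + 3*k**2 + 4*k + 1)/(12*k**3 + 27*k**2 + 29*k + 11))·t_k = k*(3*k**3 + 3*k**2 + 4*k + 1).
Δs = 12*k**3 + 27*k**2 + 29*k + 11, as required.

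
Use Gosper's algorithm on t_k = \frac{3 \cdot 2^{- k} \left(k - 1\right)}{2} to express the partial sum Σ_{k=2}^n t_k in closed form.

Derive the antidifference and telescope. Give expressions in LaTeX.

Ratio r(k) = k/(2*(k - 1)).
So A=1/2 and B=1, with C=k - 1.
Solve (1/2)·f(k+1) − (1)·f(k) = k - 1.
deg f ≤ 1 (via 0,0,1).
Solve for f: f(k) = -2*k (degree 1 ≤ 1).
Certificate R = B(k−1)f/C = -2*k/(k - 1) gives s_k = -3*k/2**k.
Verify: 3*(k - 1)/(2*2**k) matches t_k.
Σ_(k=2)^n t_k = s_(n+1) − s_(2) = (3*2**(-n - 1)*(-n - 1)) − (-3/2), i.e. 3*2**(-n - 1)*(2**n - n - 1).

S(n) = 3 \cdot 2^{- n - 1} \left(2^{n} - n - 1\right)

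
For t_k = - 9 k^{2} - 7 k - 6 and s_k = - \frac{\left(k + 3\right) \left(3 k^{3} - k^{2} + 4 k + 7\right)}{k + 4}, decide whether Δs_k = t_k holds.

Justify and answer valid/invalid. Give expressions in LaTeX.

s_(k+1) = -(k + 4)*(4*k + 3*(k + 1)**3 - (k + 1)**2 + 11)/(k + 5)
s_(k+1) − s_k = (-9*k**4 - 82*k**3 - 205*k**2 - 164*k - 103)/(k**2 + 9*k + 20)
(s_(k+1) − s_k) − t_k = (6*k**3 + 44*k**2 + 30*k + 17)/(k**2 + 9*k + 20)

Invalid: residual \frac{6 k^{3} + 44 k^{2} + 30 k + 17}{k^{2} + 9 k + 20} ≠ 0.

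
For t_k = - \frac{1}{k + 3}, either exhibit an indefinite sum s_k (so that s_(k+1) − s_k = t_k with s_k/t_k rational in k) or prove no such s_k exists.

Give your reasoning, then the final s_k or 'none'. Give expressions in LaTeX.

Step 1: r(k) = (k + 3)/(k + 4).
Normal form (A,B,C) = (k + 3, k + 4, 1).
Set up (k + 3)·f(k+1) − (k + 3)·f(k) − (1) = 0.
d = 0 from the (1,1,0) case.
Put f(k) = c0: A·f(k+1) − B(k−1)·f(k) − C = -1; need -1 = 0 — inconsistent ⇒ no f, not summable.

no hypergeometric antidifference exists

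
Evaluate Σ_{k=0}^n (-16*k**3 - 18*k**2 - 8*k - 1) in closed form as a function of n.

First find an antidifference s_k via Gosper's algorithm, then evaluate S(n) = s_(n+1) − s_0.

S(n) = -4*n**4 - 14*n**3 - 17*n**2 - 8*n - 1

r(k) = (16*k**3 + 66*k**2 + 92*k + 43)/(16*k**3 + 18*k**2 + 8*k + 1) after simplifying.
So A=1 and B=1, with C=k**3 + 9*k**2/8 + k/2 + 1/16.
Key eq: (1)·f(k+1) = (1)·f(k) + (k**3 + 9*k**2/8 + k/2 + 1/16).
Degrees (0,0,3) ⇒ d ≤ 4.
Match coefficients ⇒ f(k) = k**2*(4*k**2 - 2*k - 1)/16.
So s_k = (B(k−1)f/C)·t_k = (k**2*(4*k**2 - 2*k - 1)/(16*k**3 + 18*k**2 + 8*k + 1))·t_k = k**2*(-4*k**2 + 2*k + 1).
Verify: -16*k**3 - 18*k**2 - 8*k - 1 matches t_k.
Evaluate: s_(n+1) = -4*n**4 - 14*n**3 - 17*n**2 - 8*n - 1; subtract s_(0) = 0 ⇒ S(n) = -4*n**4 - 14*n**3 - 17*n**2 - 8*n - 1.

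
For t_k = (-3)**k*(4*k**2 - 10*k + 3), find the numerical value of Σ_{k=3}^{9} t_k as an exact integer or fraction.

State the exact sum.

Σ = -3720087

r(k) = 3*(-4*k**2 + 2*k + 3)/(4*k**2 - 10*k + 3) after simplifying.
Gosper form: A/B · C(k+1)/C(k) with A=-3, B=1, C=k**2 - 5*k/2 + 3/4.
f must satisfy (-3)·f(k+1) − (1)·f(k) = k**2 - 5*k/2 + 3/4.
d = 2 from the (0,0,2) case.
Match coefficients ⇒ f(k) = -(k - 3)*(k - 1)/4.
Get s_k = R·t_k = (-3)**k*(-k**2 + 4*k - 3) with R(k) = B(k−1)f(k)/C(k) = -(k - 3)*(k - 1)/(4*k**2 - 10*k + 3).
Check: Δs_k = (-3)**k*(4*k**2 - 10*k + 3). ✓
Evaluate s at k=10 and k=3: -3720087 and 0; difference -3720087.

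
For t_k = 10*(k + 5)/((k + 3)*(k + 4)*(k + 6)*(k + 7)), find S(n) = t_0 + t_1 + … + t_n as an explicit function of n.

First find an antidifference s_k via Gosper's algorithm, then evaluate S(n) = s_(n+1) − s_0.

Compute t_(k+1)/t_k: get (k + 3)*(k + 6)**2/((k + 5)**2*(k + 8)).
Normal form (A,B,C) = (k + 3, k + 8, k**2 + 10*k + 25).
f must satisfy (k + 3)·f(k+1) − (k + 7)·f(k) = k**2 + 10*k + 25.
deg f ≤ 4 (via 1,1,2).
Solve for f: f(k) = k*(k + 4)*(k + 5)*(k + 9)/36 (degree 4 ≤ 4).
Then R = B(k−1)f/C = k*(k + 4)*(k + 7)*(k + 9)/(36*(k + 5)), so s_k = R(k)·t_k = 5*k*(k + 9)/(18*(k**2 + 9*k + 18)).
Δs = 10*(k + 5)/(k**4 + 20*k**3 + 145*k**2 + 450*k + 504), as required.
Telescope: S(n) = s_(n+1) − s_(0) = 5*(n**2 + 11*n + 10)/(18*(n**2 + 11*n + 28)) − (0) = 5*(n**2 + 11*n + 10)/(18*(n**2 + 11*n + 28)).

S(n) = 5*(n**2 + 11*n + 10)/(18*(n**2 + 11*n + 28))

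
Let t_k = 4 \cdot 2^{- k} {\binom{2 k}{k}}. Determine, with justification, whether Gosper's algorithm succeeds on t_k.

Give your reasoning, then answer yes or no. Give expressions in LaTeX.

Compute t_(k+1)/t_k: get (2*k + 1)/(k + 1).
Factor: A=2*k + 1; B=k + 1; C=1.
Key eq: (2*k + 1)·f(k+1) = (k)·f(k) + (1).
From deg A=1, deg B=1, deg C=0: d=-1.
deg f ≤ -1 is impossible — no certificate.

No — negative degree bound, so no certificate f.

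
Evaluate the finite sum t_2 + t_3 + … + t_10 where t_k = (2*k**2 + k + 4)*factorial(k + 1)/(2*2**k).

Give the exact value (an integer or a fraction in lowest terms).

The ratio is (k + 2)*(k + 2*(k + 1)**2 + 5)/(2*(2*k**2 + k + 4)).
So A=k/2 + 1 and B=1, with C=k**2 + k/2 + 2.
Solve (k/2 + 1)·f(k+1) − (1)·f(k) = k**2 + k/2 + 2.
From deg A=1, deg B=0, deg C=2: d=1.
Solving with deg f ≤ 1: f(k) = 2*k - 1.
Certificate R = B(k−1)f/C = 2*(2*k - 1)/(2*k**2 + k + 4) gives s_k = (2*k - 1)*factorial(k + 1)/2**k.
Δs = (2*k**2 + k + 4)*factorial(k + 1)/(2*2**k), as required.
Telescoping: Σ = s_(11) − s_(2) = 9823275/2 − (9/2) = 4911633.

Σ = 4911633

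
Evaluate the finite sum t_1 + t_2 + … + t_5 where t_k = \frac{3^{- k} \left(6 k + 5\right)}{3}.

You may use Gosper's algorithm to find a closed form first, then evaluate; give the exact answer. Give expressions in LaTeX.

The ratio is (6*k + 11)/(3*(6*k + 5)).
A = 1/3, B = 1, C = k + 5/6.
Key eq: (1/3)·f(k+1) = (1)·f(k) + (k + 5/6).
Degrees (0,0,1) ⇒ d ≤ 1.
Solve for f: f(k) = -(3*k + 4)/2 (degree 1 ≤ 1).
So s_k = (B(k−1)f/C)·t_k = (-3*(3*k + 4)/(6*k + 5))·t_k = (-3*k - 4)/3**k.
Check: Δs_k = (6*k + 5)/(3*3**k). ✓
Sum = s_(6) − s_(1); s_(6) = -22/729, s_(1) = -7/3 ⇒ 1679/729.

Σ = 1679/729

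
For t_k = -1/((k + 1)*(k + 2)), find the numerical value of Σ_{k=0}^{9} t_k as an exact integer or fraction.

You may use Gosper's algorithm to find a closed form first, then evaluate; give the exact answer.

Σ = -10/11

Ratio r(k) = (k + 1)/(k + 3).
Take A(k)=k + 1, B(k)=k + 3, C(k)=1.
Need (k + 1)·f(k+1) − (k + 2)·f(k) = 1.
From deg A=1, deg B=1, deg C=0: d=1.
Solve for f: f(k) = k (degree 1 ≤ 1).
Then R = B(k−1)f/C = k*(k + 2), so s_k = R(k)·t_k = -k/(k + 1).
Verify: -1/(k**2 + 3*k + 2) matches t_k.
Telescoping: Σ = s_(10) − s_(0) = -10/11 − (0) = -10/11.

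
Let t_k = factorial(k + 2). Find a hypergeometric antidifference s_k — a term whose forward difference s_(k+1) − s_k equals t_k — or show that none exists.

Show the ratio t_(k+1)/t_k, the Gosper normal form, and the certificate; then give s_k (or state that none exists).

r(k) = k + 3 after simplifying.
Gosper form: A/B · C(k+1)/C(k) with A=k + 3, B=1, C=1.
Solve (k + 3)·f(k+1) − (1)·f(k) = 1.
deg f ≤ -1 (via 1,0,0).
Bound -1 < 0, so the key equation has no polynomial solution.

none (Gosper's algorithm certifies no s_k)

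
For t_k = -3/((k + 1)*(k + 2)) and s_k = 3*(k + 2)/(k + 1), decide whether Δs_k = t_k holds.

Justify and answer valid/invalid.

s_(k+1) = 3*(k + 3)/(k + 2)
s_(k+1) − s_k = -3/(k**2 + 3*k + 2)
(s_(k+1) − s_k) − t_k = 0

valid; difference matches t_k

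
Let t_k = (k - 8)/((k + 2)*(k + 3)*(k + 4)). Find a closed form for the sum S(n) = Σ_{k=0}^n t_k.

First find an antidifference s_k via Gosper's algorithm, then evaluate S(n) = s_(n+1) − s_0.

S(n) = (-n**2 - 9*n - 8)/(2*(n**2 + 7*n + 12))

Step 1: r(k) = (k - 7)*(k + 2)/((k - 8)*(k + 5)).
Factor: A=k + 2; B=k + 5; C=k - 8.
Need (k + 2)·f(k+1) − (k + 4)·f(k) = k - 8.
Bound: deg f ≤ 2.
Solve for f: f(k) = -k*(k + 7)/2 (degree 2 ≤ 2).
R(k) = B(k−1)·f(k)/C(k) = -k*(k + 4)*(k + 7)/(2*(k - 8)); s_k = R·t_k = k*(-k - 7)/(2*(k + 2)*(k + 3)).
s_(k+1) − s_k = (k - 8)/(k**3 + 9*k**2 + 26*k + 24) = t_k.
s_(n+1) = (-n**2 - 9*n - 8)/(2*(n**2 + 7*n + 12)) and s_(0) = 0, so S(n) = (-n**2 - 9*n - 8)/(2*(n**2 + 7*n + 12)).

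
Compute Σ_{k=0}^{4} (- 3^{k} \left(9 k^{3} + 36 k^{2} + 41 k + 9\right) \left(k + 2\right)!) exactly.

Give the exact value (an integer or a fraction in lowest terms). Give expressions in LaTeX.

Σ = -79606800

r(k) = 3*(9*k**4 + 90*k**3 + 329*k**2 + 515*k + 285)/(9*k**3 + 36*k**2 + 41*k + 9) after simplifying.
A = 3*k + 9, B = 1, C = k**3 + 4*k**2 + 41*k/9 + 1.
Solve (3*k + 9)·f(k+1) − (1)·f(k) = k**3 + 4*k**2 + 41*k/9 + 1.
Bound: deg f ≤ 2.
Solving with deg f ≤ 2: f(k) = k*(3*k - 2)/9.
So s_k = (B(k−1)f/C)·t_k = (k*(3*k - 2)/(9*k**3 + 36*k**2 + 41*k + 9))·t_k = -3**k*k*(3*k - 2)*factorial(k + 2).
Δs = -3**k*(9*k**3 + 36*k**2 + 41*k + 9)*factorial(k + 2), as required.
Telescoping: Σ = s_(5) − s_(0) = -79606800 − (0) = -79606800.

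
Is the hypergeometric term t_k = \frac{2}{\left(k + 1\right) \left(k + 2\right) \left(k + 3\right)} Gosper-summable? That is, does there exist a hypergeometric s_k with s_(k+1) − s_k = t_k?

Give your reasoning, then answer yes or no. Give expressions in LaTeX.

Yes. s_k = \frac{k \left(k + 3\right)}{2 \left(k + 1\right) \left(k + 2\right)}.

r(k) = (k + 1)/(k + 4) after simplifying.
Take A(k)=k + 1, B(k)=k + 4, C(k)=1.
Set up (k + 1)·f(k+1) − (k + 3)·f(k) − (1) = 0.
deg f ≤ 2 (via 1,1,0).
Solving with deg f ≤ 2: f(k) = k*(k + 3)/4.
Certificate R = B(k−1)f/C = k*(k + 3)**2/4 gives s_k = k*(k + 3)/(2*(k + 1)*(k + 2)).
Check: Δs_k = 2/(k**3 + 6*k**2 + 11*k + 6). ✓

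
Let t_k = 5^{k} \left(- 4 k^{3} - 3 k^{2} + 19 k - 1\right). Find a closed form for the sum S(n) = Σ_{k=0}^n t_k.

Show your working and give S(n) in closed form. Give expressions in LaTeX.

S(n) = - 5 \cdot 5^{n} n^{3} + 20 \cdot 5^{n} n - 5 \cdot 5^{n} + 4

Compute t_(k+1)/t_k: get 5*(4*k**3 + 15*k**2 - k - 11)/(4*k**3 + 3*k**2 - 19*k + 1).
A = 5, B = 1, C = k**3 + 3*k**2/4 - 19*k/4 + 1/4.
Key eq: (5)·f(k+1) = (1)·f(k) + (k**3 + 3*k**2/4 - 19*k/4 + 1/4).
Bound: deg f ≤ 3.
Solve for f: f(k) = (k**3 - 3*k**2 - k + 4)/4 (degree 3 ≤ 3).
So s_k = (B(k−1)f/C)·t_k = ((k**3 - 3*k**2 - k + 4)/(4*k**3 + 3*k**2 - 19*k + 1))·t_k = 5**k*(-k**3 + 3*k**2 + k - 4).
Verify: 5**k*(-4*k**3 - 3*k**2 + 19*k - 1) matches t_k.
Σ_(k=0)^n t_k = s_(n+1) − s_(0) = (5**(n + 1)*(-n**3 + 4*n - 1)) − (-4), i.e. -5*5**n*n**3 + 20*5**n*n - 5*5**n + 4.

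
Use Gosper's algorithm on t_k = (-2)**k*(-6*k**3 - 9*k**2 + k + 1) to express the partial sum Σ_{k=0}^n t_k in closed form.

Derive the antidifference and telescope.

t_(k+1)/t_k = 2*(-6*k**3 - 27*k**2 - 35*k - 13)/(6*k**3 + 9*k**2 - k - 1).
So A=-2 and B=1, with C=k**3 + 3*k**2/2 - k/6 - 1/6.
f must satisfy (-2)·f(k+1) − (1)·f(k) = k**3 + 3*k**2/2 - k/6 - 1/6.
deg f ≤ 3 (via 0,0,3).
Coefficient equations give f(k) = -(2*k**3 - k**2 - 3*k + 1)/6.
R(k) = B(k−1)·f(k)/C(k) = -(2*k**3 - k**2 - 3*k + 1)/(6*k**3 + 9*k**2 - k - 1); s_k = R·t_k = (-2)**k*(2*k**3 - k**2 - 3*k + 1).
s_(k+1) − s_k = (-2)**k*(-6*k**3 - 9*k**2 + k + 1) = t_k.
s_(n+1) = (-2)**(n + 1)*(2*n**3 + 5*n**2 + n - 1) and s_(0) = 1, so S(n) = -4*(-2)**n*n**3 - 10*(-2)**n*n**2 - 2*(-2)**n*n + 2*(-2)**n - 1.

S(n) = -4*(-2)**n*n**3 - 10*(-2)**n*n**2 - 2*(-2)**n*n + 2*(-2)**n - 1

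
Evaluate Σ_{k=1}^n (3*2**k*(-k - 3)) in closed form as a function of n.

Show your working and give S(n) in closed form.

S(n) = -6*2**n*n - 12*2**n + 12

Compute t_(k+1)/t_k: get 2*(k + 4)/(k + 3).
Normal form (A,B,C) = (2, 1, k + 3).
Set up (2)·f(k+1) − (1)·f(k) − (k + 3) = 0.
Bound: deg f ≤ 1.
Solving with deg f ≤ 1: f(k) = k + 1.
So s_k = (B(k−1)f/C)·t_k = ((k + 1)/(k + 3))·t_k = 3*2**k*(-k - 1).
Verify: 3*2**k*(-k - 3) matches t_k.
Evaluate: s_(n+1) = 6*2**n*(-n - 2); subtract s_(1) = -12 ⇒ S(n) = -6*2**n*n - 12*2**n + 12.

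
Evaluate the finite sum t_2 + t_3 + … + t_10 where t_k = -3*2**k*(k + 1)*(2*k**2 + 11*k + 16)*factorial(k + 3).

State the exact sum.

Σ = -70702291589520960

Compute t_(k+1)/t_k: get 2*(k + 2)*(k + 4)*(11*k + 2*(k + 1)**2 + 27)/((k + 1)*(2*k**2 + 11*k + 16)).
So A=2*k + 8 and B=1, with C=k**3 + 13*k**2/2 + 27*k/2 + 8.
Need (2*k + 8)·f(k+1) − (1)·f(k) = k**3 + 13*k**2/2 + 27*k/2 + 8.
d = 2 from the (1,0,3) case.
Solve for f: f(k) = k*(k + 1)/2 (degree 2 ≤ 2).
Get s_k = R·t_k = -3*2**k*k*(k + 1)*factorial(k + 3) with R(k) = B(k−1)f(k)/C(k) = k/(2*k**2 + 11*k + 16).
Check: Δs_k = -3*2**k*(k + 1)*(2*k**2 + 11*k + 16)*factorial(k + 3). ✓
Sum = s_(11) − s_(2); s_(11) = -70702291589529600, s_(2) = -8640 ⇒ -70702291589520960.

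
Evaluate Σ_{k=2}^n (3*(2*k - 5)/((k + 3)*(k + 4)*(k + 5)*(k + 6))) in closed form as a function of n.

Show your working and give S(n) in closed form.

Ratio r(k) = (k + 3)*(2*k - 3)/((k + 7)*(2*k - 5)).
Normal form (A,B,C) = (k + 3, k + 7, k - 5/2).
f must satisfy (k + 3)·f(k+1) − (k + 6)·f(k) = k - 5/2.
Bound: deg f ≤ 3.
Coefficient equations give f(k) = -k*(k**2 + 12*k + 137)/180.
Get s_k = R·t_k = k*(-k**2 - 12*k - 137)/(30*(k + 3)*(k + 4)*(k + 5)) with R(k) = B(k−1)f(k)/C(k) = -k*(k + 6)*(k**2 + 12*k + 137)/(90*(2*k - 5)).
s_(k+1) − s_k = 3*(2*k - 5)/(k**4 + 18*k**3 + 119*k**2 + 342*k + 360) = t_k.
Σ_(k=2)^n t_k = s_(n+1) − s_(2) = ((-n**3 - 15*n**2 - 164*n - 150)/(30*(n**3 + 15*n**2 + 74*n + 120))) − (-11/210), i.e. (2*n**3 + 30*n**2 - 167*n + 135)/(105*(n**3 + 15*n**2 + 74*n + 120)).

S(n) = (2*n**3 + 30*n**2 - 167*n + 135)/(105*(n**3 + 15*n**2 + 74*n + 120))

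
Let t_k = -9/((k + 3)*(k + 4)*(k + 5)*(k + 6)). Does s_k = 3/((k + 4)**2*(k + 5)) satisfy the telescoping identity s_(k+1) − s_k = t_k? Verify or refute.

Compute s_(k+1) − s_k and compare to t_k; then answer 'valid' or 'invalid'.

s_(k+1) = 3/((k + 5)**2*(k + 6))
s_(k+1) − s_k = 3*((k + 4)**2 - (k + 5)*(k + 6))/((k + 4)**2*(k + 5)**2*(k + 6))
(s_(k+1) − s_k) − t_k = 6*(2*k + 9)/(k**6 + 27*k**5 + 301*k**4 + 1773*k**3 + 5818*k**2 + 10080*k + 7200)

Invalid: residual 6*(2*k + 9)/(k**6 + 27*k**5 + 301*k**4 + 1773*k**3 + 5818*k**2 + 10080*k + 7200) ≠ 0.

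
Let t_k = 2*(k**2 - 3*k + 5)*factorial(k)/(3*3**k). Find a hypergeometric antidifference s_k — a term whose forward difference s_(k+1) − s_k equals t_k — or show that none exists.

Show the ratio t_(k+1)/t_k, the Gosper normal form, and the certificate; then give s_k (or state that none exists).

r(k) = (k**3 + 2*k + 3)/(3*(k**2 - 3*k + 5)) after simplifying.
Take A(k)=k/3 + 1/3, B(k)=1, C(k)=k**2 - 3*k + 5.
Set up (k/3 + 1/3)·f(k+1) − (1)·f(k) − (k**2 - 3*k + 5) = 0.
d = 1 from the (1,0,2) case.
Coefficient equations give f(k) = 3*(k - 2).
Get s_k = R·t_k = 2*(k - 2)*factorial(k)/3**k with R(k) = B(k−1)f(k)/C(k) = 3*(k - 2)/(k**2 - 3*k + 5).
Check: Δs_k = 2*(k**2 - 3*k + 5)*factorial(k)/(3*3**k). ✓

s_k = 2*(k - 2)*factorial(k)/3**k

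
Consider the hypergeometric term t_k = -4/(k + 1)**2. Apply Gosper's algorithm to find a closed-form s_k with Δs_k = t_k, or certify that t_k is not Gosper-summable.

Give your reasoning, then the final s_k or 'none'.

not Gosper-summable; s_k does not exist

The ratio is (k + 1)**2/(k + 2)**2.
Gosper form: A/B · C(k+1)/C(k) with A=k**2 + 2*k + 1, B=k**2 + 4*k + 4, C=1.
Need (k**2 + 2*k + 1)·f(k+1) − (k**2 + 2*k + 1)·f(k) = 1.
From deg A=2, deg B=2, deg C=0: d=0.
f = c0 ⇒ A·f(k+1) − B(k−1)·f(k) − C = -1. The system {-1 = 0} is inconsistent; no antidifference.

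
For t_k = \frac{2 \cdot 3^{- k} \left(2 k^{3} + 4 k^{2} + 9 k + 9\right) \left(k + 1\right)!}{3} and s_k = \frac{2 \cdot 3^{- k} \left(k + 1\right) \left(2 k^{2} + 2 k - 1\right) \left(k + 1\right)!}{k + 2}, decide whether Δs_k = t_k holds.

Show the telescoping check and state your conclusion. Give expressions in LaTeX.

s_(k+1) = 2*(k + 2)*(2*k**2 + 6*k + 3)*factorial(k + 2)/(3*3**k*(k + 3))
s_(k+1) − s_k = 2*(2*k**5 + 12*k**4 + 33*k**3 + 67*k**2 + 78*k + 33)*factorial(k + 1)/(3*3**k*(k + 2)*(k + 3))
(s_(k+1) − s_k) − t_k = -2*(2*k**4 + 8*k**3 + 11*k**2 + 21*k + 21)*factorial(k + 1)/(3*3**k*(k + 2)*(k + 3))

Invalid: residual - \frac{2 \cdot 3^{- k} \left(2 k^{4} + 8 k^{3} + 11 k^{2} + 21 k + 21\right) \left(k + 1\right)!}{3 \left(k + 2\right) \left(k + 3\right)} ≠ 0.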